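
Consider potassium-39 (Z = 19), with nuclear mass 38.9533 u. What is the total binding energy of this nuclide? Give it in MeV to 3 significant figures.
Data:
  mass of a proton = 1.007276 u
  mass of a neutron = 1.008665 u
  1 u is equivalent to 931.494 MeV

334 MeV

With 19 protons and 20 neutrons (A = 39):
Σm = 19·m_p + 20·m_n = 19.138244 + 20.173300 = 39.311544 u
Δm = 39.311544 − 38.9533 = 0.358244 u
Converting to energy: 0.358244 u × 931.494 MeV/u = 333.702 MeV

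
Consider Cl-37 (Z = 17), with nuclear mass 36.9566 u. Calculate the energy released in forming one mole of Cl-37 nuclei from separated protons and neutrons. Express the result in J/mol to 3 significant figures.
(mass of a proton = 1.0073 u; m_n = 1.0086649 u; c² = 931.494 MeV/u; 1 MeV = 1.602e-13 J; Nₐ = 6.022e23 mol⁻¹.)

The nucleus contains 17 protons and 37 − 17 = 20 neutrons.
Total constituent mass: 17 × 1.0073 + 20 × 1.0086649 = 37.2973980 u
The mass defect is 37.2973980 − 36.9566 = 0.3407980 u.
Converting to energy: 0.3407980 u × 931.494 MeV/u = 317.451 MeV
Per nucleus in joules: 317.451 MeV × 1.602e-13 J/MeV = 5.0856e-11 J
Per mole: 5.0856e-11 J × 6.022e23 mol⁻¹ = 3.0625e+13 J/mol

3.06e+13 J/mol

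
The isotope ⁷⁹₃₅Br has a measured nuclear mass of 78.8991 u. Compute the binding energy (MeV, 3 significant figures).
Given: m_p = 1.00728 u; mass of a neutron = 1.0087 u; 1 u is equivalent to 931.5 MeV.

688 MeV

Z = 35, so N = A − Z = 79 − 35 = 44.
Mass of separated nucleons = 35(1.00728) + 44(1.0087) = 35.25480 + 44.3828 = 79.63760 u
Δm = 79.63760 − 78.8991 = 0.73850 u
Converting to energy: 0.73850 u × 931.5 MeV/u = 687.913 MeV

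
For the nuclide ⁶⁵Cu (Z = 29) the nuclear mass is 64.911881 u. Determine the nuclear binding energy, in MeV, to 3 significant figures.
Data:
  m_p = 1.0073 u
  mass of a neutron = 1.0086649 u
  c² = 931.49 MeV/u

570 MeV

Z = 29, so N = A − Z = 65 − 29 = 36.
Σm = 29·m_p + 36·m_n = 29.2117 + 36.3119364 = 65.5236364 u
Mass defect Δm = 65.5236364 − 64.911881 = 0.6117554 u
Converting to energy: 0.6117554 u × 931.49 MeV/u = 569.844 MeV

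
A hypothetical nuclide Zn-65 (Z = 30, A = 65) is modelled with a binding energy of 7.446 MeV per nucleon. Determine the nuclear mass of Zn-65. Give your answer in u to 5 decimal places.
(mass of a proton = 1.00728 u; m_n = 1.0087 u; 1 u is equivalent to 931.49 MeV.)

65.00331 u

Total binding energy = 65 × 7.446 = 483.990 MeV
Mass defect = 483.990 MeV / (931.49 MeV/u) = 0.5195869 u
Constituent mass = 30(1.00728) + 35(1.0087) = 65.52290 u
Nuclear mass = 65.52290 − 0.5195869 = 65.0033131 u ≈ 65.00331 u (to 5 decimal places)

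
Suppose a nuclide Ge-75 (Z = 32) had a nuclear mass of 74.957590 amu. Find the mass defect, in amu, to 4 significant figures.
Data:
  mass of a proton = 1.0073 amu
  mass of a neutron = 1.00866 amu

0.6484 amu

The nucleus contains 32 protons and 75 − 32 = 43 neutrons.
Total constituent mass: 32 × 1.0073 + 43 × 1.00866 = 75.60598 amu
Δm = 75.60598 − 74.957590 = 0.648390 amu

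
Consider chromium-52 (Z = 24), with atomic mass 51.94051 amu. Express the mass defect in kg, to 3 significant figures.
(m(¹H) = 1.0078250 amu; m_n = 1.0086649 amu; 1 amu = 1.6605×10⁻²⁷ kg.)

8.13e-28 kg

Σm = 24·m(¹H) + 28·m_n = 24.1878000 + 28.2426172 = 52.4304172 amu
Δm = 52.4304172 − 51.94051 = 0.4899072 amu
In SI units: 0.4899072 amu × 1.6605×10⁻²⁷ kg/amu = 8.1349e-28 kg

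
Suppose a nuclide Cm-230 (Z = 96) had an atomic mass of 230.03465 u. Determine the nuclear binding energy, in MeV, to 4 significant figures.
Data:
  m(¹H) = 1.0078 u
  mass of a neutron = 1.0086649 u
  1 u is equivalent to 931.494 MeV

Mass of separated nucleons = 96(1.0078) + 134(1.0086649) = 96.7488 + 135.1610966 = 231.9098966 u
Δm = 231.9098966 − 230.03465 = 1.8752466 u
Binding energy = Δm·c² = 1.8752466 × 931.494 MeV/u = 1746.78 MeV

1747 MeV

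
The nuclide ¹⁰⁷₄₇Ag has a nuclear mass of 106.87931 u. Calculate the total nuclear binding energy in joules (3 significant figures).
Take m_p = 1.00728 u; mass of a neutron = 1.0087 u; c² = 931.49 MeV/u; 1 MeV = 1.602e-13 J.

Total constituent mass: 47 × 1.00728 + 60 × 1.0087 = 107.86416 u
Δm = 107.86416 − 106.87931 = 0.98485 u
E_B = 0.98485 × 931.49 = 917.378 MeV
In joules: 917.378 MeV × 1.602e-13 J/MeV = 1.4696e-10 J

1.47e-10 J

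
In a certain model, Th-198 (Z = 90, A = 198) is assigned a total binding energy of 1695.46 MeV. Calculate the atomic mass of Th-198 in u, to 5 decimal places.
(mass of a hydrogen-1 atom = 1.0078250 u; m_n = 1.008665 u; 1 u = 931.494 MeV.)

Mass defect = 1695.46 MeV / (931.494 MeV/u) = 1.8201513 u
Constituent mass = 90(1.0078250) + 108(1.008665) = 199.6400700 u
Atomic mass = 199.6400700 − 1.8201513 = 197.8199187 u ≈ 197.81992 u (to 5 decimal places)

197.81992 u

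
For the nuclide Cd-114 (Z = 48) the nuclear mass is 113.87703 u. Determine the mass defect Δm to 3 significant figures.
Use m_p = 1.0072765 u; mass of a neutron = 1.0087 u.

1.05 u

Z = 48, so N = A − Z = 114 − 48 = 66.
Σm = 48·m_p + 66·m_n = 48.3492720 + 66.5742 = 114.9234720 u
The mass defect is 114.9234720 − 113.87703 = 1.0464420 u.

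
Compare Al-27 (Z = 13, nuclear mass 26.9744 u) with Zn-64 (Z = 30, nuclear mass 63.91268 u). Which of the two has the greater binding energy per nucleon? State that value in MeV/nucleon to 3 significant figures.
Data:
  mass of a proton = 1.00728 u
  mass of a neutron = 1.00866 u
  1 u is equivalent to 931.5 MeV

Al-27: Σm = 13(1.00728) + 14(1.00866) = 27.21588 u; Δm = 0.24148 u; E_B = 224.94 MeV; E_B/A = 8.331 MeV
Zn-64: Σm = 30(1.00728) + 34(1.00866) = 64.51284 u; Δm = 0.60016 u; E_B = 559.05 MeV; E_B/A = 8.735 MeV
Zn-64 has the higher binding energy per nucleon, so it is the more tightly bound nucleus.

Zn-64; 8.74 MeV/nucleon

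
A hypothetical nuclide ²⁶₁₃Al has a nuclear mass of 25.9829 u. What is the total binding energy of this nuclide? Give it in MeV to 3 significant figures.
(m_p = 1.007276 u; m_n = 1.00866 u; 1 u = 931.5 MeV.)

Mass of separated nucleons = 13(1.007276) + 13(1.00866) = 13.094588 + 13.11258 = 26.207168 u
Δm = 26.207168 − 25.9829 = 0.224268 u
Converting to energy: 0.224268 u × 931.5 MeV/u = 208.906 MeV

209 MeV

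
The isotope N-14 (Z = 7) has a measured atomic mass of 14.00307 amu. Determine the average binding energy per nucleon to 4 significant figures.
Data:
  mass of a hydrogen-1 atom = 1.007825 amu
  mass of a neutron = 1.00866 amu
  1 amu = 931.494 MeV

7.474 MeV/nucleon

Z = 7, so N = A − Z = 14 − 7 = 7.
Σm = 7·m(¹H) + 7·m_n = 7.054775 + 7.06062 = 14.115395 amu
Mass defect Δm = 14.115395 − 14.00307 = 0.112325 amu
Binding energy = Δm·c² = 0.112325 × 931.494 MeV/amu = 104.630 MeV
Per nucleon: 104.630 / 14 = 7.474 MeV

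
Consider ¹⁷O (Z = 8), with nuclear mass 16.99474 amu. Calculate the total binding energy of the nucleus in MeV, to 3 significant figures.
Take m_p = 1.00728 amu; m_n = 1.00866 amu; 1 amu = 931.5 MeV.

The nucleus contains 8 protons and 17 − 8 = 9 neutrons.
Σm = 8·m_p + 9·m_n = 8.05824 + 9.07794 = 17.13618 amu
The mass defect is 17.13618 − 16.99474 = 0.14144 amu.
E_B = 0.14144 × 931.5 = 131.751 MeV

132 MeV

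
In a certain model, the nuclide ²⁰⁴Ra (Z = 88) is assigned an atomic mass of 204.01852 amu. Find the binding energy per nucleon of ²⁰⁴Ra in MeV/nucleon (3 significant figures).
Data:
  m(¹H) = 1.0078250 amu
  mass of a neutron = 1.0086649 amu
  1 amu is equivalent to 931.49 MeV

Σm = 88·m(¹H) + 116·m_n = 88.6886000 + 117.0051284 = 205.6937284 amu
The mass defect is 205.6937284 − 204.01852 = 1.6752084 amu.
E_B = 1.6752084 × 931.49 = 1560.44 MeV
Dividing by A = 204 gives 7.649 MeV per nucleon.

7.65 MeV/nucleon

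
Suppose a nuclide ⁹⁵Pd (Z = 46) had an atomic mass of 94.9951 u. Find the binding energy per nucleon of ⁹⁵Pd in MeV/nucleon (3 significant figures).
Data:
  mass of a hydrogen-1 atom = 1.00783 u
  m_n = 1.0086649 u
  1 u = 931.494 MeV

Mass of separated nucleons = 46(1.00783) + 49(1.0086649) = 46.36018 + 49.4245801 = 95.7847601 u
The mass defect is 95.7847601 − 94.9951 = 0.7896601 u.
Binding energy = Δm·c² = 0.7896601 × 931.494 MeV/u = 735.564 MeV
Per nucleon: 735.564 / 95 = 7.743 MeV

7.74 MeV/nucleon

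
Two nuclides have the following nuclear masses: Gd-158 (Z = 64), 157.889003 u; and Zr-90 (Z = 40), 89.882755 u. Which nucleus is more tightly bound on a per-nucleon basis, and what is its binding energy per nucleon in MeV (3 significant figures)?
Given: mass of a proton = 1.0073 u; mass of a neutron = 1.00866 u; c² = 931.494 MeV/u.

Zr-90; 8.72 MeV/nucleon

Gd-158: Σm = 64(1.0073) + 94(1.00866) = 159.28124 u; Δm = 1.392237 u; E_B = 1296.9 MeV; E_B/A = 8.208 MeV
Zr-90: Σm = 40(1.0073) + 50(1.00866) = 90.72500 u; Δm = 0.842245 u; E_B = 784.55 MeV; E_B/A = 8.717 MeV
Zr-90 has the higher binding energy per nucleon, so it is the more tightly bound nucleus.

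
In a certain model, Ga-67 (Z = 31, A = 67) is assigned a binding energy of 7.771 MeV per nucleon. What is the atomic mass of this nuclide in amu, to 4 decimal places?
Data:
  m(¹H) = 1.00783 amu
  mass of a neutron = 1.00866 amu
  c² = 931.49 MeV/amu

Total binding energy = 67 × 7.771 = 520.657 MeV
Mass defect = 520.657 MeV / (931.49 MeV/amu) = 0.558951 amu
Constituent mass = 31(1.00783) + 36(1.00866) = 67.55449 amu
Atomic mass = 67.55449 − 0.558951 = 66.995539 amu ≈ 66.9955 amu (to 4 decimal places)

66.9955 amu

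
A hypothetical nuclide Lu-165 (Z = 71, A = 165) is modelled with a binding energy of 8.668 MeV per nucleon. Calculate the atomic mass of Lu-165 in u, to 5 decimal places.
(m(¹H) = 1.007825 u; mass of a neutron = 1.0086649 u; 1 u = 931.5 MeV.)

164.83468 u

Total binding energy = 165 × 8.668 = 1430.220 MeV
Mass defect = 1430.220 MeV / (931.5 MeV/u) = 1.5353945 u
Constituent mass = 71(1.007825) + 94(1.0086649) = 166.3700756 u
Atomic mass = 166.3700756 − 1.5353945 = 164.8346811 u ≈ 164.83468 u (to 5 decimal places)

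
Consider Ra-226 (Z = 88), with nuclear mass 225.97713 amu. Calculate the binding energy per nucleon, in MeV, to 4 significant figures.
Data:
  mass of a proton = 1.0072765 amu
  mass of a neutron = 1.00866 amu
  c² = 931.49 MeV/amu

The nucleus contains 88 protons and 226 − 88 = 138 neutrons.
Σm = 88·m_p + 138·m_n = 88.6403320 + 139.19508 = 227.8354120 amu
The mass defect is 227.8354120 − 225.97713 = 1.8582820 amu.
E_B = 1.8582820 × 931.49 = 1730.97 MeV
BE/A = 1730.97 MeV / 226 = 7.659 MeV/nucleon

7.659 MeV/nucleon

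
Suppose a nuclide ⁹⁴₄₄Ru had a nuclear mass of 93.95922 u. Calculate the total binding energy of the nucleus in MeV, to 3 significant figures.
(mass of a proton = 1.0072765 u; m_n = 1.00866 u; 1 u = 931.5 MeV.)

Total constituent mass: 44 × 1.0072765 + 50 × 1.00866 = 94.7531660 u
Δm = 94.7531660 − 93.95922 = 0.7939460 u
Converting to energy: 0.7939460 u × 931.5 MeV/u = 739.561 MeV

740 MeV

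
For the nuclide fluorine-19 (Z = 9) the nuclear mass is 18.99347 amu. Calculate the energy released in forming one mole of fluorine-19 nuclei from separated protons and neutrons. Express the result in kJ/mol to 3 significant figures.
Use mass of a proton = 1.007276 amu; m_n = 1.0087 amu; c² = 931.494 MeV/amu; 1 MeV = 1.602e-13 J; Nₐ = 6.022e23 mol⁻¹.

1.43e+10 kJ/mol

Z = 9, so N = A − Z = 19 − 9 = 10.
Total constituent mass: 9 × 1.007276 + 10 × 1.0087 = 19.152484 amu
Δm = 19.152484 − 18.99347 = 0.159014 amu
Converting to energy: 0.159014 amu × 931.494 MeV/amu = 148.121 MeV
Per nucleus in joules: 148.121 MeV × 1.602e-13 J/MeV = 2.3729e-11 J
Per mole: 2.3729e-11 J × 6.022e23 mol⁻¹ = 1.4290e+13 J/mol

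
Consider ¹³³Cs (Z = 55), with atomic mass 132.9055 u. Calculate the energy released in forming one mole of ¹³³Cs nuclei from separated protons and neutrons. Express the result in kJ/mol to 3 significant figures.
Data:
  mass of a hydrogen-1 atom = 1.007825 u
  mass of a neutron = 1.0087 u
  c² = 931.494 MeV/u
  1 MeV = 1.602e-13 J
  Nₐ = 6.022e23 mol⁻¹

1.08e+11 kJ/mol

Z = 55, so N = A − Z = 133 − 55 = 78.
Mass of separated nucleons = 55(1.007825) + 78(1.0087) = 55.430375 + 78.6786 = 134.108975 u
Δm = 134.108975 − 132.9055 = 1.203475 u
E_B = 1.203475 × 931.494 = 1121.03 MeV
Per nucleus in joules: 1121.03 MeV × 1.602e-13 J/MeV = 1.7959e-10 J
Per mole: 1.7959e-10 J × 6.022e23 mol⁻¹ = 1.0815e+14 J/mol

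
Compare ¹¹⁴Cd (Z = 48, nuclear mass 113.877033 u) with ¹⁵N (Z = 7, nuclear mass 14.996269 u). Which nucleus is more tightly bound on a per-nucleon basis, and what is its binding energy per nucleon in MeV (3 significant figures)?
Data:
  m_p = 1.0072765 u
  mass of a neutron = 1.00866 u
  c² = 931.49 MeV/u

¹¹⁴Cd; 8.53 MeV/nucleon

¹¹⁴Cd: Σm = 48(1.0072765) + 66(1.00866) = 114.9208320 u; Δm = 1.0437990 u; E_B = 972.29 MeV; E_B/A = 8.529 MeV
¹⁵N: Σm = 7(1.0072765) + 8(1.00866) = 15.1202155 u; Δm = 0.1239465 u; E_B = 115.45 MeV; E_B/A = 7.697 MeV
¹¹⁴Cd has the higher binding energy per nucleon, so it is the more tightly bound nucleus.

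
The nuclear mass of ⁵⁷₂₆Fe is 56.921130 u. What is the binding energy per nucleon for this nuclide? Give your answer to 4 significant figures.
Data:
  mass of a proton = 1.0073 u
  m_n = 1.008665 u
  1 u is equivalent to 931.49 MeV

8.780 MeV/nucleon

Total constituent mass: 26 × 1.0073 + 31 × 1.008665 = 57.458415 u
Δm = 57.458415 − 56.921130 = 0.537285 u
Binding energy = Δm·c² = 0.537285 × 931.49 MeV/u = 500.476 MeV
BE/A = 500.476 MeV / 57 = 8.780 MeV/nucleon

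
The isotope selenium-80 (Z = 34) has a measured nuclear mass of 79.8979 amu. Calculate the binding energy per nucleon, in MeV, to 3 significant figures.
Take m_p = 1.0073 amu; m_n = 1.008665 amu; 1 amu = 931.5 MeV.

8.72 MeV/nucleon

With 34 protons and 46 neutrons (A = 80):
Total constituent mass: 34 × 1.0073 + 46 × 1.008665 = 80.646790 amu
Δm = 80.646790 − 79.8979 = 0.748890 amu
Converting to energy: 0.748890 amu × 931.5 MeV/amu = 697.591 MeV
Per nucleon: 697.591 / 80 = 8.720 MeV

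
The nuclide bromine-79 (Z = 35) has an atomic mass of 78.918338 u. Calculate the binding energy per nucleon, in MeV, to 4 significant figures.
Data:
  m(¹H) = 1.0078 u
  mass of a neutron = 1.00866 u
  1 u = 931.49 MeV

Total constituent mass: 35 × 1.0078 + 44 × 1.00866 = 79.65404 u
The mass defect is 79.65404 − 78.918338 = 0.735702 u.
Converting to energy: 0.735702 u × 931.49 MeV/u = 685.299 MeV
Per nucleon: 685.299 / 79 = 8.675 MeV

8.675 MeV/nucleon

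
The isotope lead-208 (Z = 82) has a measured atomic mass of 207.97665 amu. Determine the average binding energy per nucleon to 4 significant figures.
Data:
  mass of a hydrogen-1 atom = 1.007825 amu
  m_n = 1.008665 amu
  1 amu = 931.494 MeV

7.867 MeV/nucleon

Σm = 82·m(¹H) + 126·m_n = 82.641650 + 127.091790 = 209.733440 amu
Mass defect Δm = 209.733440 − 207.97665 = 1.756790 amu
Binding energy = Δm·c² = 1.756790 × 931.494 MeV/amu = 1636.439 MeV
BE/A = 1636.439 MeV / 208 = 7.867 MeV/nucleon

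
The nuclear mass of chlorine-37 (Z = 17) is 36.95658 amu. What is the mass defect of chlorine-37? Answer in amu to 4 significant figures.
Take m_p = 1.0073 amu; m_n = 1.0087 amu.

0.3415 amu

Σm = 17·m_p + 20·m_n = 17.1241 + 20.1740 = 37.2981 amu
Mass defect Δm = 37.2981 − 36.95658 = 0.34152 amu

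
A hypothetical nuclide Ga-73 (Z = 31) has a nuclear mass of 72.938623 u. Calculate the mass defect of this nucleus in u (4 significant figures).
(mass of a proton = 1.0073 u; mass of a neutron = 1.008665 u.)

0.6516 u

Z = 31, so N = A − Z = 73 − 31 = 42.
Total constituent mass: 31 × 1.0073 + 42 × 1.008665 = 73.590230 u
Mass defect Δm = 73.590230 − 72.938623 = 0.651607 u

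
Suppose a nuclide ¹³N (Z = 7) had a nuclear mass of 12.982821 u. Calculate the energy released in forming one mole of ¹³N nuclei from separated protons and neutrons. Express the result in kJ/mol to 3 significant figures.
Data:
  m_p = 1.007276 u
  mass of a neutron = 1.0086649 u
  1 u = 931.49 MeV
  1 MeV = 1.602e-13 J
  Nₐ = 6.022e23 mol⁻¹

The nucleus contains 7 protons and 13 − 7 = 6 neutrons.
Σm = 7·m_p + 6·m_n = 7.050932 + 6.0519894 = 13.1029214 u
Δm = 13.1029214 − 12.982821 = 0.1201004 u
E_B = 0.1201004 × 931.49 = 111.872 MeV
Per nucleus in joules: 111.872 MeV × 1.602e-13 J/MeV = 1.7922e-11 J
Per mole: 1.7922e-11 J × 6.022e23 mol⁻¹ = 1.0793e+13 J/mol

1.08e+10 kJ/mol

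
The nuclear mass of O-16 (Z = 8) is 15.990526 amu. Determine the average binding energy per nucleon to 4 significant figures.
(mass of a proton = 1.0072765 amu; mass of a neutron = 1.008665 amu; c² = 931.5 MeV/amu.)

7.976 MeV/nucleon

Z = 8, so N = A − Z = 16 − 8 = 8.
Σm = 8·m_p + 8·m_n = 8.0582120 + 8.069320 = 16.1275320 amu
Δm = 16.1275320 − 15.990526 = 0.1370060 amu
Binding energy = Δm·c² = 0.1370060 × 931.5 MeV/amu = 127.621 MeV
Per nucleon: 127.621 / 16 = 7.976 MeV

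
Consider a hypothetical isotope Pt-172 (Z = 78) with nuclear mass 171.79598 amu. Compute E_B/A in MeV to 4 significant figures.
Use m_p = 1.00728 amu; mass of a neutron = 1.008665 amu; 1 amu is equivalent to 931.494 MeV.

8.591 MeV/nucleon

The nucleus contains 78 protons and 172 − 78 = 94 neutrons.
Total constituent mass: 78 × 1.00728 + 94 × 1.008665 = 173.382350 amu
Δm = 173.382350 − 171.79598 = 1.586370 amu
Binding energy = Δm·c² = 1.586370 × 931.494 MeV/amu = 1477.69 MeV
Per nucleon: 1477.69 / 172 = 8.591 MeV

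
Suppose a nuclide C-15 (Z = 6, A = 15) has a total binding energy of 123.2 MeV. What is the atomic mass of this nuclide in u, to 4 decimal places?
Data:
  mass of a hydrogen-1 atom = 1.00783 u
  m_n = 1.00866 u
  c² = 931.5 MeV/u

Mass defect = 123.2 MeV / (931.5 MeV/u) = 0.132260 u
Constituent mass = 6(1.00783) + 9(1.00866) = 15.12492 u
Atomic mass = 15.12492 − 0.132260 = 14.992660 u ≈ 14.9927 u (to 4 decimal places)

14.9927 u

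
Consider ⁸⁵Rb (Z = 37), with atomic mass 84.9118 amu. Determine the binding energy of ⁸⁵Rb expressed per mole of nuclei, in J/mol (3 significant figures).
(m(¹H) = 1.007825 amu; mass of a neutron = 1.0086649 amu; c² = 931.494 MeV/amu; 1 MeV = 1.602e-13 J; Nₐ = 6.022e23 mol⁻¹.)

Σm = 37·m(¹H) + 48·m_n = 37.289525 + 48.4159152 = 85.7054402 amu
The mass defect is 85.7054402 − 84.9118 = 0.7936402 amu.
Binding energy = Δm·c² = 0.7936402 × 931.494 MeV/amu = 739.271 MeV
Per nucleus in joules: 739.271 MeV × 1.602e-13 J/MeV = 1.1843e-10 J
Per mole: 1.1843e-10 J × 6.022e23 mol⁻¹ = 7.1319e+13 J/mol

7.13e+13 J/mol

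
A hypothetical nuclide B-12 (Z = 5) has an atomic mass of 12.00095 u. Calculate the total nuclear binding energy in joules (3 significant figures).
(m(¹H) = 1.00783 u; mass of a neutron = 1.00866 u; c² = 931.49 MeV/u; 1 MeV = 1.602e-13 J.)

1.47e-11 J

Mass of separated nucleons = 5(1.00783) + 7(1.00866) = 5.03915 + 7.06062 = 12.09977 u
The mass defect is 12.09977 − 12.00095 = 0.09882 u.
Binding energy = Δm·c² = 0.09882 × 931.49 MeV/u = 92.0498 MeV
In joules: 92.0498 MeV × 1.602e-13 J/MeV = 1.4746e-11 J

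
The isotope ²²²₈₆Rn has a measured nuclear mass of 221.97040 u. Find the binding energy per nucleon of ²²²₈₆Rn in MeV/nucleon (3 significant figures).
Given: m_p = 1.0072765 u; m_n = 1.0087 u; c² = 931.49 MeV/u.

7.71 MeV/nucleon

With 86 protons and 136 neutrons (A = 222):
Σm = 86·m_p + 136·m_n = 86.6257790 + 137.1832 = 223.8089790 u
Δm = 223.8089790 − 221.97040 = 1.8385790 u
Converting to energy: 1.8385790 u × 931.49 MeV/u = 1712.618 MeV
Dividing by A = 222 gives 7.714 MeV per nucleon.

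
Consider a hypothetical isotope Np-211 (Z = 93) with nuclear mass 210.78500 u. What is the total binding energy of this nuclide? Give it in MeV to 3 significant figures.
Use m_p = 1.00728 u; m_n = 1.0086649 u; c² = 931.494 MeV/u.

The nucleus contains 93 protons and 211 − 93 = 118 neutrons.
Total constituent mass: 93 × 1.00728 + 118 × 1.0086649 = 212.6994982 u
Mass defect Δm = 212.6994982 − 210.78500 = 1.9144982 u
Binding energy = Δm·c² = 1.9144982 × 931.494 MeV/u = 1783.34 MeV

1780 MeV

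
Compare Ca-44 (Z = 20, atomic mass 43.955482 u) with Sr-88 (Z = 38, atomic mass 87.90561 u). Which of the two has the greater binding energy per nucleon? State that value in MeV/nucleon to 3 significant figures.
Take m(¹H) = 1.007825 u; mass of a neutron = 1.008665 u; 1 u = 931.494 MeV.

Ca-44: Σm = 20(1.007825) + 24(1.008665) = 44.364460 u; Δm = 0.408978 u; E_B = 380.96 MeV; E_B/A = 8.658 MeV
Sr-88: Σm = 38(1.007825) + 50(1.008665) = 88.730600 u; Δm = 0.824990 u; E_B = 768.47 MeV; E_B/A = 8.733 MeV
Sr-88 has the higher binding energy per nucleon, so it is the more tightly bound nucleus.

Sr-88; 8.73 MeV/nucleon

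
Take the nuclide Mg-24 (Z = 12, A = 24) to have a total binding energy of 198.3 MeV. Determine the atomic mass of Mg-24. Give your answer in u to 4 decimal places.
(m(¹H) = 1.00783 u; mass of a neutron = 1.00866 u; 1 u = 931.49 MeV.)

Mass defect = 198.3 MeV / (931.49 MeV/u) = 0.212885 u
Constituent mass = 12(1.00783) + 12(1.00866) = 24.19788 u
Atomic mass = 24.19788 − 0.212885 = 23.984995 u ≈ 23.9850 u (to 4 decimal places)

23.9850 u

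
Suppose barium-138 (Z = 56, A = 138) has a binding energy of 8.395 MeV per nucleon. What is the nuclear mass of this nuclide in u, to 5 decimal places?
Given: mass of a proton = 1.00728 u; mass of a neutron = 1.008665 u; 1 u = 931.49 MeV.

Total binding energy = 138 × 8.395 = 1158.510 MeV
Mass defect = 1158.510 MeV / (931.49 MeV/u) = 1.2437171 u
Constituent mass = 56(1.00728) + 82(1.008665) = 139.118210 u
Nuclear mass = 139.118210 − 1.2437171 = 137.8744929 u ≈ 137.87449 u (to 5 decimal places)

137.87449 u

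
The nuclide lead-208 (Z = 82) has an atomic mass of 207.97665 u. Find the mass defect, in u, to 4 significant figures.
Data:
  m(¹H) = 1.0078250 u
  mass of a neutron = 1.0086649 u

1.757 u

Mass of separated nucleons = 82(1.0078250) + 126(1.0086649) = 82.6416500 + 127.0917774 = 209.7334274 u
The mass defect is 209.7334274 − 207.97665 = 1.7567774 u.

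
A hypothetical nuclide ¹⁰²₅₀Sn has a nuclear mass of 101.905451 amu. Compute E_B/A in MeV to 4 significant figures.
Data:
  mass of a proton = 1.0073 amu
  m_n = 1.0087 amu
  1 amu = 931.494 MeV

8.328 MeV/nucleon

The nucleus contains 50 protons and 102 − 50 = 52 neutrons.
Mass of separated nucleons = 50(1.0073) + 52(1.0087) = 50.3650 + 52.4524 = 102.8174 amu
Δm = 102.8174 − 101.905451 = 0.911949 amu
Binding energy = Δm·c² = 0.911949 × 931.494 MeV/amu = 849.475 MeV
Dividing by A = 102 gives 8.328 MeV per nucleon.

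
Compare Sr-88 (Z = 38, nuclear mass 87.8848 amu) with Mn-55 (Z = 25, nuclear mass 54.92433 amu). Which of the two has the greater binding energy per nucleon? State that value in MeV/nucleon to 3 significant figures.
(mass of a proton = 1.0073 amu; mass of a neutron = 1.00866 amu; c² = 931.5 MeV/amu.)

Mn-55; 8.77 MeV/nucleon

Sr-88: Σm = 38(1.0073) + 50(1.00866) = 88.71040 amu; Δm = 0.82560 amu; E_B = 769.05 MeV; E_B/A = 8.739 MeV
Mn-55: Σm = 25(1.0073) + 30(1.00866) = 55.44230 amu; Δm = 0.51797 amu; E_B = 482.49 MeV; E_B/A = 8.773 MeV
Mn-55 has the higher binding energy per nucleon, so it is the more tightly bound nucleus.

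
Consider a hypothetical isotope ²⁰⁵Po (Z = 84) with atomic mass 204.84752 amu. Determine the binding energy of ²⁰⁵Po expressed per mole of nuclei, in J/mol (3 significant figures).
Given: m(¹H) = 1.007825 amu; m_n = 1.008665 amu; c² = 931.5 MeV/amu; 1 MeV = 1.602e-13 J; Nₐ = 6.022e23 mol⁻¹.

The nucleus contains 84 protons and 205 − 84 = 121 neutrons.
Σm = 84·m(¹H) + 121·m_n = 84.657300 + 122.048465 = 206.705765 amu
Mass defect Δm = 206.705765 − 204.84752 = 1.858245 amu
Binding energy = Δm·c² = 1.858245 × 931.5 MeV/amu = 1730.96 MeV
Per nucleus in joules: 1730.96 MeV × 1.602e-13 J/MeV = 2.7730e-10 J
Per mole: 2.7730e-10 J × 6.022e23 mol⁻¹ = 1.6699e+14 J/mol

1.67e+14 J/mol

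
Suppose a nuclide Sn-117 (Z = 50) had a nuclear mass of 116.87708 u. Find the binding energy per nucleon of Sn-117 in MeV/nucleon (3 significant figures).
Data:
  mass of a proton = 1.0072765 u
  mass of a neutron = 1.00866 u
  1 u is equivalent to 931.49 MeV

8.49 MeV/nucleon

The nucleus contains 50 protons and 117 − 50 = 67 neutrons.
Total constituent mass: 50 × 1.0072765 + 67 × 1.00866 = 117.9440450 u
Δm = 117.9440450 − 116.87708 = 1.0669650 u
E_B = 1.0669650 × 931.49 = 993.867 MeV
Per nucleon: 993.867 / 117 = 8.4946 MeV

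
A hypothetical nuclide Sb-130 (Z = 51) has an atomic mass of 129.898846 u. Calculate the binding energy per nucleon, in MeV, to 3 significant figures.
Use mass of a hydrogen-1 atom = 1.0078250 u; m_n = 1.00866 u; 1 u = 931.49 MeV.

Z = 51, so N = A − Z = 130 − 51 = 79.
Σm = 51·m(¹H) + 79·m_n = 51.3990750 + 79.68414 = 131.0832150 u
Mass defect Δm = 131.0832150 − 129.898846 = 1.1843690 u
E_B = 1.1843690 × 931.49 = 1103.23 MeV
Dividing by A = 130 gives 8.486 MeV per nucleon.

8.49 MeV/nucleon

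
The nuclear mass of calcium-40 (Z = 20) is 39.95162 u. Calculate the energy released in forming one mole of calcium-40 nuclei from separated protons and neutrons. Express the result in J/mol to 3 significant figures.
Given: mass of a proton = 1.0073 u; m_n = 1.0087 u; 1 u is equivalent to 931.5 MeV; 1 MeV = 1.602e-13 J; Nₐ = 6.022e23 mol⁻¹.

3.31e+13 J/mol

With 20 protons and 20 neutrons (A = 40):
Σm = 20·m_p + 20·m_n = 20.1460 + 20.1740 = 40.3200 u
The mass defect is 40.3200 − 39.95162 = 0.36838 u.
Binding energy = Δm·c² = 0.36838 × 931.5 MeV/u = 343.146 MeV
Per nucleus in joules: 343.146 MeV × 1.602e-13 J/MeV = 5.4972e-11 J
Per mole: 5.4972e-11 J × 6.022e23 mol⁻¹ = 3.3104e+13 J/mol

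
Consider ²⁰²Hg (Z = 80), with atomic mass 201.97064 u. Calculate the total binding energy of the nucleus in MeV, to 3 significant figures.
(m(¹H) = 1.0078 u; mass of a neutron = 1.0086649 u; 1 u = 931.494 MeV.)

The nucleus contains 80 protons and 202 − 80 = 122 neutrons.
Total constituent mass: 80 × 1.0078 + 122 × 1.0086649 = 203.6811178 u
Δm = 203.6811178 − 201.97064 = 1.7104778 u
Converting to energy: 1.7104778 u × 931.494 MeV/u = 1593.30 MeV

1590 MeV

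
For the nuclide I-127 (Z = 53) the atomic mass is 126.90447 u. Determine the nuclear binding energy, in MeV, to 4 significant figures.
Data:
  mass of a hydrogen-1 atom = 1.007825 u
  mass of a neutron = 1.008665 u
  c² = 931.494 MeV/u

The nucleus contains 53 protons and 127 − 53 = 74 neutrons.
Mass of separated nucleons = 53(1.007825) + 74(1.008665) = 53.414725 + 74.641210 = 128.055935 u
Δm = 128.055935 − 126.90447 = 1.151465 u
Converting to energy: 1.151465 u × 931.494 MeV/u = 1072.58 MeV

1073 MeV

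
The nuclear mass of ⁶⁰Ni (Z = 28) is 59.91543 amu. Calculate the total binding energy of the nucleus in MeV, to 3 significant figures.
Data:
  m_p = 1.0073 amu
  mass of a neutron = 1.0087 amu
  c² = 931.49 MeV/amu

528 MeV

Z = 28, so N = A − Z = 60 − 28 = 32.
Mass of separated nucleons = 28(1.0073) + 32(1.0087) = 28.2044 + 32.2784 = 60.4828 amu
The mass defect is 60.4828 − 59.91543 = 0.56737 amu.
Converting to energy: 0.56737 amu × 931.49 MeV/amu = 528.499 MeV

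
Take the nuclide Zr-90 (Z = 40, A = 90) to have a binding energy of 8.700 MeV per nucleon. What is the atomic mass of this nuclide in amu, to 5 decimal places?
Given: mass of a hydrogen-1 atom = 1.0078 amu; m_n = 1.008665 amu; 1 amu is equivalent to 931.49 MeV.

Total binding energy = 90 × 8.700 = 783.000 MeV
Mass defect = 783.000 MeV / (931.49 MeV/amu) = 0.8405887 amu
Constituent mass = 40(1.0078) + 50(1.008665) = 90.745250 amu
Atomic mass = 90.745250 − 0.8405887 = 89.9046613 amu ≈ 89.90466 amu (to 5 decimal places)

89.90466 amu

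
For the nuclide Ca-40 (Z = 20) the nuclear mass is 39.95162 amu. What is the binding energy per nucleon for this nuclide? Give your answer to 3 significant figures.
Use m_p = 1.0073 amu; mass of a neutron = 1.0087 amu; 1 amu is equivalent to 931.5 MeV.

Mass of separated nucleons = 20(1.0073) + 20(1.0087) = 20.1460 + 20.1740 = 40.3200 amu
The mass defect is 40.3200 − 39.95162 = 0.36838 amu.
Converting to energy: 0.36838 amu × 931.5 MeV/amu = 343.146 MeV
BE/A = 343.146 MeV / 40 = 8.579 MeV/nucleon

8.58 MeV/nucleon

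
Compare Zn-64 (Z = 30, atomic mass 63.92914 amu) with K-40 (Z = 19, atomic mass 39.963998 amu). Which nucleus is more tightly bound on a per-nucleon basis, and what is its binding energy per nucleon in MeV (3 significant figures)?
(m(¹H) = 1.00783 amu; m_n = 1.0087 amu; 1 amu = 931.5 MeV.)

Zn-64: Σm = 30(1.00783) + 34(1.0087) = 64.53070 amu; Δm = 0.60156 amu; E_B = 560.353 MeV; E_B/A = 8.756 MeV
K-40: Σm = 19(1.00783) + 21(1.0087) = 40.33147 amu; Δm = 0.367472 amu; E_B = 342.30 MeV; E_B/A = 8.558 MeV
Zn-64 has the higher binding energy per nucleon, so it is the more tightly bound nucleus.

Zn-64; 8.76 MeV/nucleon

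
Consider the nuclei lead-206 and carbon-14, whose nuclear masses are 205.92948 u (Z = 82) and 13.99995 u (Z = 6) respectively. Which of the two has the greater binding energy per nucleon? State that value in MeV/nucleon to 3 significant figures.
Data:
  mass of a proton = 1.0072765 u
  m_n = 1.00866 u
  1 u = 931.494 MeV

lead-206; 7.87 MeV/nucleon

lead-206: Σm = 82(1.0072765) + 124(1.00866) = 207.6705130 u; Δm = 1.7410330 u; E_B = 1621.8 MeV; E_B/A = 7.873 MeV
carbon-14: Σm = 6(1.0072765) + 8(1.00866) = 14.1129390 u; Δm = 0.1129890 u; E_B = 105.25 MeV; E_B/A = 7.518 MeV
lead-206 has the higher binding energy per nucleon, so it is the more tightly bound nucleus.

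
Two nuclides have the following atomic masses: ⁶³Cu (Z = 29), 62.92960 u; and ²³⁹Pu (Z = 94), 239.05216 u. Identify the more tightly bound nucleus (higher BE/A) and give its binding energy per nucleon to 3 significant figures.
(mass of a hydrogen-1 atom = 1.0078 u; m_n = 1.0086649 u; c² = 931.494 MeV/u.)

⁶³Cu: Σm = 29(1.0078) + 34(1.0086649) = 63.5208066 u; Δm = 0.5912066 u; E_B = 550.71 MeV; E_B/A = 8.741 MeV
²³⁹Pu: Σm = 94(1.0078) + 145(1.0086649) = 240.9896105 u; Δm = 1.9374505 u; E_B = 1804.7 MeV; E_B/A = 7.551 MeV
⁶³Cu has the higher binding energy per nucleon, so it is the more tightly bound nucleus.

⁶³Cu; 8.74 MeV/nucleon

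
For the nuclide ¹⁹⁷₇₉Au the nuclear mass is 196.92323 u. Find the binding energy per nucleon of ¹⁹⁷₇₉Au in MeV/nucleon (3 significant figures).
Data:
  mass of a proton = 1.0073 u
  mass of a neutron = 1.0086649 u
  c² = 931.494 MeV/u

With 79 protons and 118 neutrons (A = 197):
Mass of separated nucleons = 79(1.0073) + 118(1.0086649) = 79.5767 + 119.0224582 = 198.5991582 u
Mass defect Δm = 198.5991582 − 196.92323 = 1.6759282 u
Binding energy = Δm·c² = 1.6759282 × 931.494 MeV/u = 1561.12 MeV
Per nucleon: 1561.12 / 197 = 7.924 MeV

7.92 MeV/nucleon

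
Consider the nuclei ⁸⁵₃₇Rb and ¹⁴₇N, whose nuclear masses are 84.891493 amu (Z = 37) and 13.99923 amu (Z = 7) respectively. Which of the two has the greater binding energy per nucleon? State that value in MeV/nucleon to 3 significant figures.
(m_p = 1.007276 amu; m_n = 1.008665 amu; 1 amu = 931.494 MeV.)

⁸⁵₃₇Rb; 8.70 MeV/nucleon

⁸⁵₃₇Rb: Σm = 37(1.007276) + 48(1.008665) = 85.685132 amu; Δm = 0.793639 amu; E_B = 739.27 MeV; E_B/A = 8.697 MeV
¹⁴₇N: Σm = 7(1.007276) + 7(1.008665) = 14.111587 amu; Δm = 0.112357 amu; E_B = 104.66 MeV; E_B/A = 7.476 MeV
⁸⁵₃₇Rb has the higher binding energy per nucleon, so it is the more tightly bound nucleus.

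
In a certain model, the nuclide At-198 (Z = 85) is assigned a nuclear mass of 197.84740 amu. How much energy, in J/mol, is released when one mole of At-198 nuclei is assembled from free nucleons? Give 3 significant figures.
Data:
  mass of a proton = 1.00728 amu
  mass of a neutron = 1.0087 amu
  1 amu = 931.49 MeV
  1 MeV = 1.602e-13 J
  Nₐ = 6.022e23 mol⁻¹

1.58e+14 J/mol

With 85 protons and 113 neutrons (A = 198):
Σm = 85·m_p + 113·m_n = 85.61880 + 113.9831 = 199.60190 amu
Δm = 199.60190 − 197.84740 = 1.75450 amu
E_B = 1.75450 × 931.49 = 1634.30 MeV
Per nucleus in joules: 1634.30 MeV × 1.602e-13 J/MeV = 2.6181e-10 J
Per mole: 2.6181e-10 J × 6.022e23 mol⁻¹ = 1.5766e+14 J/mol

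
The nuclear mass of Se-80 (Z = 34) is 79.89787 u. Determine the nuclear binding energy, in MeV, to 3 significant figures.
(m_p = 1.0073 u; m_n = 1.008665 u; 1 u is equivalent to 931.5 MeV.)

698 MeV

Z = 34, so N = A − Z = 80 − 34 = 46.
Total constituent mass: 34 × 1.0073 + 46 × 1.008665 = 80.646790 u
Δm = 80.646790 − 79.89787 = 0.748920 u
Binding energy = Δm·c² = 0.748920 × 931.5 MeV/u = 697.619 MeV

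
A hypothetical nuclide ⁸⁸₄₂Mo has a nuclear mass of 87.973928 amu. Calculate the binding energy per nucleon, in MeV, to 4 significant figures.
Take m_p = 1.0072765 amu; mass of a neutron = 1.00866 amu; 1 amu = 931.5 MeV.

7.728 MeV/nucleon

Total constituent mass: 42 × 1.0072765 + 46 × 1.00866 = 88.7039730 amu
The mass defect is 88.7039730 − 87.973928 = 0.7300450 amu.
Binding energy = Δm·c² = 0.7300450 × 931.5 MeV/amu = 680.037 MeV
BE/A = 680.037 MeV / 88 = 7.728 MeV/nucleon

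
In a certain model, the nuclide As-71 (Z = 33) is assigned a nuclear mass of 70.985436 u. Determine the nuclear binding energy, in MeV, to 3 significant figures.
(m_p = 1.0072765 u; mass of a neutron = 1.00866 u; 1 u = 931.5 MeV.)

544 MeV

The nucleus contains 33 protons and 71 − 33 = 38 neutrons.
Total constituent mass: 33 × 1.0072765 + 38 × 1.00866 = 71.5692045 u
The mass defect is 71.5692045 − 70.985436 = 0.5837685 u.
Converting to energy: 0.5837685 u × 931.5 MeV/u = 543.780 MeV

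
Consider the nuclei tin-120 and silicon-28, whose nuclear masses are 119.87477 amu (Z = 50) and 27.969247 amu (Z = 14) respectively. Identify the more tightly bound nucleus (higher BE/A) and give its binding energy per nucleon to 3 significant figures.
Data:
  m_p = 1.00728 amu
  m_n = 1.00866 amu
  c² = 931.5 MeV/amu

tin-120; 8.50 MeV/nucleon

tin-120: Σm = 50(1.00728) + 70(1.00866) = 120.97020 amu; Δm = 1.09543 amu; E_B = 1020.4 MeV; E_B/A = 8.503 MeV
silicon-28: Σm = 14(1.00728) + 14(1.00866) = 28.22316 amu; Δm = 0.253913 amu; E_B = 236.52 MeV; E_B/A = 8.447 MeV
tin-120 has the higher binding energy per nucleon, so it is the more tightly bound nucleus.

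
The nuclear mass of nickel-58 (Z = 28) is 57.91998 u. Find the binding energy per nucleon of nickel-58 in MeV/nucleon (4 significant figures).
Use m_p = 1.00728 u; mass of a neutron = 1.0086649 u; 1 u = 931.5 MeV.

Σm = 28·m_p + 30·m_n = 28.20384 + 30.2599470 = 58.4637870 u
The mass defect is 58.4637870 − 57.91998 = 0.5438070 u.
Binding energy = Δm·c² = 0.5438070 × 931.5 MeV/u = 506.556 MeV
Per nucleon: 506.556 / 58 = 8.734 MeV

8.734 MeV/nucleon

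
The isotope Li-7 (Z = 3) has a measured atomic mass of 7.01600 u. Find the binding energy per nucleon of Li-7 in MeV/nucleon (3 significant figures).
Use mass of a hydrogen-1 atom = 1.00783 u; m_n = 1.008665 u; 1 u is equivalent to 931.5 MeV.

5.61 MeV/nucleon

The nucleus contains 3 protons and 7 − 3 = 4 neutrons.
Σm = 3·m(¹H) + 4·m_n = 3.02349 + 4.034660 = 7.058150 u
Δm = 7.058150 − 7.01600 = 0.042150 u
Binding energy = Δm·c² = 0.042150 × 931.5 MeV/u = 39.2627 MeV
BE/A = 39.2627 MeV / 7 = 5.609 MeV/nucleon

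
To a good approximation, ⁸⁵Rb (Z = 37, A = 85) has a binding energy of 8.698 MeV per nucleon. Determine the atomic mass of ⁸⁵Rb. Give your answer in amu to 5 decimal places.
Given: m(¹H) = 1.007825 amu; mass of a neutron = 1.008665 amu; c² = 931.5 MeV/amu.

Total binding energy = 85 × 8.698 = 739.330 MeV
Mass defect = 739.330 MeV / (931.5 MeV/amu) = 0.7936983 amu
Constituent mass = 37(1.007825) + 48(1.008665) = 85.705445 amu
Atomic mass = 85.705445 − 0.7936983 = 84.9117467 amu ≈ 84.91175 amu (to 5 decimal places)

84.91175 amu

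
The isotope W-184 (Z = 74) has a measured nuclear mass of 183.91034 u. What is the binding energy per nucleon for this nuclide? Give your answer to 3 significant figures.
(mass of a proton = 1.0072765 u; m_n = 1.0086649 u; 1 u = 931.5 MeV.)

8.01 MeV/nucleon

With 74 protons and 110 neutrons (A = 184):
Σm = 74·m_p + 110·m_n = 74.5384610 + 110.9531390 = 185.4916000 u
Mass defect Δm = 185.4916000 − 183.91034 = 1.5812600 u
Converting to energy: 1.5812600 u × 931.5 MeV/u = 1472.94 MeV
BE/A = 1472.94 MeV / 184 = 8.005 MeV/nucleon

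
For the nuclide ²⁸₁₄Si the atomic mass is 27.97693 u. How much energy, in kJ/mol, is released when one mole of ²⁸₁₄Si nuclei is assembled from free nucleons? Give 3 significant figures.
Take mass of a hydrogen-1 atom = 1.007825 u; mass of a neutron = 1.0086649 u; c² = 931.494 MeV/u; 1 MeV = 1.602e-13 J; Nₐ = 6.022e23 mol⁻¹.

2.28e+10 kJ/mol

With 14 protons and 14 neutrons (A = 28):
Total constituent mass: 14 × 1.007825 + 14 × 1.0086649 = 28.2308586 u
The mass defect is 28.2308586 − 27.97693 = 0.2539286 u.
Binding energy = Δm·c² = 0.2539286 × 931.494 MeV/u = 236.533 MeV
Per nucleus in joules: 236.533 MeV × 1.602e-13 J/MeV = 3.7893e-11 J
Per mole: 3.7893e-11 J × 6.022e23 mol⁻¹ = 2.2819e+13 J/mol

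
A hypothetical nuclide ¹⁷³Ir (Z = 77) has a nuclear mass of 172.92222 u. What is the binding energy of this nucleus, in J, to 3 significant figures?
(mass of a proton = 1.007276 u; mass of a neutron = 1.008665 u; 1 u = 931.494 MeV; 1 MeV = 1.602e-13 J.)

The nucleus contains 77 protons and 173 − 77 = 96 neutrons.
Mass of separated nucleons = 77(1.007276) + 96(1.008665) = 77.560252 + 96.831840 = 174.392092 u
Δm = 174.392092 − 172.92222 = 1.469872 u
E_B = 1.469872 × 931.494 = 1369.18 MeV
In joules: 1369.18 MeV × 1.602e-13 J/MeV = 2.1934e-10 J

2.19e-10 J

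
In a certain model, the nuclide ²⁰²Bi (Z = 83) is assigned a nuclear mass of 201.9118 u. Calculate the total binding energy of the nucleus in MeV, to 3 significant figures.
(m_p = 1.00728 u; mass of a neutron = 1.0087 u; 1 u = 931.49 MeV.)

Z = 83, so N = A − Z = 202 − 83 = 119.
Total constituent mass: 83 × 1.00728 + 119 × 1.0087 = 203.63954 u
Mass defect Δm = 203.63954 − 201.9118 = 1.72774 u
Converting to energy: 1.72774 u × 931.49 MeV/u = 1609.37 MeV

1610 MeV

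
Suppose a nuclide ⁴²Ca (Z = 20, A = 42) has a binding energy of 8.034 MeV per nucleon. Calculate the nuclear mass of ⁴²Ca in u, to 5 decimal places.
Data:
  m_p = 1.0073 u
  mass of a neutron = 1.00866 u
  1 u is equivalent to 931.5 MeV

Total binding energy = 42 × 8.034 = 337.428 MeV
Mass defect = 337.428 MeV / (931.5 MeV/u) = 0.3622415 u
Constituent mass = 20(1.0073) + 22(1.00866) = 42.33652 u
Nuclear mass = 42.33652 − 0.3622415 = 41.9742785 u ≈ 41.97428 u (to 5 decimal places)

41.97428 u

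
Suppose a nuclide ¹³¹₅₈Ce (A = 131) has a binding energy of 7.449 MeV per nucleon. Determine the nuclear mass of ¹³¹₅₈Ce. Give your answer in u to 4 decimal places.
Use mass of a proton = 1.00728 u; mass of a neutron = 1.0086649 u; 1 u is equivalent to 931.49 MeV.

Total binding energy = 131 × 7.449 = 975.819 MeV
Mass defect = 975.819 MeV / (931.49 MeV/u) = 1.047589 u
Constituent mass = 58(1.00728) + 73(1.0086649) = 132.0547777 u
Nuclear mass = 132.0547777 − 1.047589 = 131.0071887 u ≈ 131.0072 u (to 4 decimal places)

131.0072 u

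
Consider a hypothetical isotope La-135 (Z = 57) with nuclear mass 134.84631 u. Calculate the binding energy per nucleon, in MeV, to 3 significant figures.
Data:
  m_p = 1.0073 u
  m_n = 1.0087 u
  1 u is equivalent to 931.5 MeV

8.61 MeV/nucleon

Z = 57, so N = A − Z = 135 − 57 = 78.
Σm = 57·m_p + 78·m_n = 57.4161 + 78.6786 = 136.0947 u
Mass defect Δm = 136.0947 − 134.84631 = 1.24839 u
E_B = 1.24839 × 931.5 = 1162.88 MeV
Dividing by A = 135 gives 8.614 MeV per nucleon.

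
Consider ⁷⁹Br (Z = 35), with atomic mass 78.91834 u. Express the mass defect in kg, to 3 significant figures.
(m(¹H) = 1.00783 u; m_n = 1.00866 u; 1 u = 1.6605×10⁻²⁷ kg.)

Mass of separated nucleons = 35(1.00783) + 44(1.00866) = 35.27405 + 44.38104 = 79.65509 u
Δm = 79.65509 − 78.91834 = 0.73675 u
In SI units: 0.73675 u × 1.6605×10⁻²⁷ kg/u = 1.2234e-27 kg

1.22e-27 kg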